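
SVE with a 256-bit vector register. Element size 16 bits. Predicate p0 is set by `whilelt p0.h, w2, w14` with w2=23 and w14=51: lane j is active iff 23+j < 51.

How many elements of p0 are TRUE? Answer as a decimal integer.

register lanes = 256/16 = 16
p0[j] = (23+j < 51); true for j=0..15 → 16 lanes set

vl = 16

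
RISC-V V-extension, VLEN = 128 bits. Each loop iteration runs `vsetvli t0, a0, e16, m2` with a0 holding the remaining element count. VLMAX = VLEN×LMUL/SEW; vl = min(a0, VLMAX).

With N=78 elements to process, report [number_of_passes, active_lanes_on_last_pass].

[iterations, last_vl] = [5, 14]

VLMAX = VLEN×LMUL/SEW = 128×2/16 = 16
N=78: ⌈78/16⌉ = 5 iters; last vl = 78 − 4×16 = 14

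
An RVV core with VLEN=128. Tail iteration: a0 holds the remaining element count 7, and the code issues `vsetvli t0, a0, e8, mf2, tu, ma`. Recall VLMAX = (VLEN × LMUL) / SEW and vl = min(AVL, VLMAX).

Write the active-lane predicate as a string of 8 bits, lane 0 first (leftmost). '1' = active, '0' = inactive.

predicate = 11111110

VLMAX = VLEN×LMUL/SEW = 128×1/2/8 = 8
vl = min(AVL, VLMAX) = min(7, 8) = 7
bits (lane 0 leftmost): 11111110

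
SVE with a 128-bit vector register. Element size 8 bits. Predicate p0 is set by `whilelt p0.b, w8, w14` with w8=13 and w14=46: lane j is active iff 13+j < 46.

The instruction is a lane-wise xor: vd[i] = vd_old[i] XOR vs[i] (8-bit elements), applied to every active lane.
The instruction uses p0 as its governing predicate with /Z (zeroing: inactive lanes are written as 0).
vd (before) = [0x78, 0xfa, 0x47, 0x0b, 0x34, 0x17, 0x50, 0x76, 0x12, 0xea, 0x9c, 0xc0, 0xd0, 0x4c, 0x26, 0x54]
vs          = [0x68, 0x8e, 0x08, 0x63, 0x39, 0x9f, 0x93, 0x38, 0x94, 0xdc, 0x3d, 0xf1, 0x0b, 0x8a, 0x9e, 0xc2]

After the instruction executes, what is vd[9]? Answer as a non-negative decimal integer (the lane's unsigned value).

lane count: 128 div 8 = 16
active while 13+j < 46, i.e. j ∈ [0,33) capped at 16 ⇒ 16
  i=0: xor(0x78,0x68) → 16
  i=1: xor(0xfa,0x8e) → 116
  i=2: xor(0x47,0x08) → 79
  i=3: xor(0x0b,0x63) → 104
  i=4: xor(0x34,0x39) → 13
  i=5: xor(0x17,0x9f) → 136
  i=6: xor(0x50,0x93) → 195
  i=7: xor(0x76,0x38) → 78
  i=8: xor(0x12,0x94) → 134
  i=9: xor(0xea,0xdc) → 54
  i=10: xor(0x9c,0x3d) → 161
  i=11: xor(0xc0,0xf1) → 49
  i=12: xor(0xd0,0x0b) → 219
  i=13: xor(0x4c,0x8a) → 198
  i=14: xor(0x26,0x9e) → 184
  i=15: xor(0x54,0xc2) → 150

vd[9] = 54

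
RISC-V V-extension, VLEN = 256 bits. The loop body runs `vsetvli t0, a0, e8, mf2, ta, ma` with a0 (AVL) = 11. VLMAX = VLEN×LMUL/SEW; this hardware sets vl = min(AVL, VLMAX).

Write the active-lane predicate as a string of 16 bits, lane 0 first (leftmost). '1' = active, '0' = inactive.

predicate = 1111111111100000

lanes per group: 256·1/2/8 = 16
AVL=11 ≤ VLMAX=16, so vl = 11
bits (lane 0 leftmost): 1111111111100000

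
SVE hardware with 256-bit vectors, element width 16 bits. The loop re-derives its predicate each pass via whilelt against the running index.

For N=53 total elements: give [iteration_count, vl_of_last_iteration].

256-bit reg / 16-bit elem → 16 lanes
53 elements at 16/iter → 4 passes, remainder 5 on the last

[iterations, last_vl] = [4, 5]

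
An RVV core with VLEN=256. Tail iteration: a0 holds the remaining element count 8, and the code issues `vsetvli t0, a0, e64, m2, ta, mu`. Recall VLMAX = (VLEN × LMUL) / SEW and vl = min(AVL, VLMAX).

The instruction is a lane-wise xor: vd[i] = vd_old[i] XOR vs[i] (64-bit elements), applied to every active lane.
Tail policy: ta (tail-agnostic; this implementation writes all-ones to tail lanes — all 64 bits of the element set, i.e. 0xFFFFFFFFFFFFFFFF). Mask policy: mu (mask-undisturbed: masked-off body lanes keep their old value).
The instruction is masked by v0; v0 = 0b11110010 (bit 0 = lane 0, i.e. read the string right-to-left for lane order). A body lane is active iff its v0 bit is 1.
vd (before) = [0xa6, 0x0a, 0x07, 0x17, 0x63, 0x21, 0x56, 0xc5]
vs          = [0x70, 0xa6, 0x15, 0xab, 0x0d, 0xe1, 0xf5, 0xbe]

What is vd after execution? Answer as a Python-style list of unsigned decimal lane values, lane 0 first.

vd = [166, 172, 7, 23, 110, 192, 163, 123]

VLMAX = (256 × 2) / 64 = 8 lanes
vl ← min(8, 8) = 8
vd[0] mask-off/keep -> 0xa6
vd[1] xor(0x0a,0xa6) -> 0xac
vd[2] mask-off/keep -> 0x07
vd[3] mask-off/keep -> 0x17
vd[4] xor(0x63,0x0d) -> 0x6e
vd[5] xor(0x21,0xe1) -> 0xc0
vd[6] xor(0x56,0xf5) -> 0xa3
vd[7] xor(0xc5,0xbe) -> 0x7b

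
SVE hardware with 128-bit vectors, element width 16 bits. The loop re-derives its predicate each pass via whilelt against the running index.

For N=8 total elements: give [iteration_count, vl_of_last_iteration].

[iterations, last_vl] = [1, 8]

lane count: 128 div 16 = 8
8 elements at 8/iter → 1 passes, remainder 8 on the last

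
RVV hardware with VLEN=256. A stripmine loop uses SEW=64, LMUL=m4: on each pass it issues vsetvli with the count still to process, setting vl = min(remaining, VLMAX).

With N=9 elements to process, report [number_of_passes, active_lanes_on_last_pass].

VLMAX = (256 × 4) / 64 = 16 lanes
N=9: ⌈9/16⌉ = 1 iters; last vl = 9 − 0×16 = 9

[iterations, last_vl] = [1, 9]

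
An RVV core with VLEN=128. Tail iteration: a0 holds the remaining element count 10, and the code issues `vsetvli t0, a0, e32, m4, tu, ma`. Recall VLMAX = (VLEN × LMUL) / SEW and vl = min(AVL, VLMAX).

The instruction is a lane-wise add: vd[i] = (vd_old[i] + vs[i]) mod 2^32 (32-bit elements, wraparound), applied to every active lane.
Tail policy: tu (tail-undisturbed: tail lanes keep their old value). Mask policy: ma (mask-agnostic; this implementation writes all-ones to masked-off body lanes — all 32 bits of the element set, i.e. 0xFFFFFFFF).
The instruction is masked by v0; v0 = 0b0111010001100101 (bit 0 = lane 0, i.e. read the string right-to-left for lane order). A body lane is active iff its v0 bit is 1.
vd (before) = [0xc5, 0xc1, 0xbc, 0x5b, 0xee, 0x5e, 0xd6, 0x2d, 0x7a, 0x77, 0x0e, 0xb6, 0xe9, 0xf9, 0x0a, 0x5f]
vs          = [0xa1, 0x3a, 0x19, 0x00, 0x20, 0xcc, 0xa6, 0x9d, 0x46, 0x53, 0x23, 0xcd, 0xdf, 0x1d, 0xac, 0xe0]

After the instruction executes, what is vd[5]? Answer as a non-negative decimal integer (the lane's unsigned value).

VLMAX = (128 × 4) / 32 = 16 lanes
vl = min(AVL, VLMAX) = min(10, 16) = 10
[0] add(0xc5,0xa1) = 0x166
[1] mask-off/ones = 0xffffffff
[2] add(0xbc,0x19) = 0xd5
[3] mask-off/ones = 0xffffffff
[4] mask-off/ones = 0xffffffff
[5] add(0x5e,0xcc) = 0x12a
[6] add(0xd6,0xa6) = 0x17c
[7] mask-off/ones = 0xffffffff
[8] mask-off/ones = 0xffffffff
[9] mask-off/ones = 0xffffffff
[10] tail/keep = 0x0e
[11] tail/keep = 0xb6
[12] tail/keep = 0xe9
[13] tail/keep = 0xf9
[14] tail/keep = 0x0a
[15] tail/keep = 0x5f

vd[5] = 298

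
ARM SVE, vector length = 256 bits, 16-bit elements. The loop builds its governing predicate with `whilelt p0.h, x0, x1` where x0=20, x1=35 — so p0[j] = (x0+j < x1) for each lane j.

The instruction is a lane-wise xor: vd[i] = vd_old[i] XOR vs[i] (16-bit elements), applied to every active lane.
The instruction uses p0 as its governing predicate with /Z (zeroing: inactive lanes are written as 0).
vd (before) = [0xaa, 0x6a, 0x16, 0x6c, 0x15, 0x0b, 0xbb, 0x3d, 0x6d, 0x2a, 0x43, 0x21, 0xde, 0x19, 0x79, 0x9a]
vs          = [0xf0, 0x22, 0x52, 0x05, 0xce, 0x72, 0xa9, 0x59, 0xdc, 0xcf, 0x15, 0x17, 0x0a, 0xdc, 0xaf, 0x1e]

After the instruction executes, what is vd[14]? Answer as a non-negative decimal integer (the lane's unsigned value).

lane count: 256 div 16 = 16
whilelt: lane j active iff 20+j < 35 → j < 15 → 15 active
[0] xor(0xaa,0xf0) = 0x5a
[1] xor(0x6a,0x22) = 0x48
[2] xor(0x16,0x52) = 0x44
[3] xor(0x6c,0x05) = 0x69
[4] xor(0x15,0xce) = 0xdb
[5] xor(0x0b,0x72) = 0x79
[6] xor(0xbb,0xa9) = 0x12
[7] xor(0x3d,0x59) = 0x64
[8] xor(0x6d,0xdc) = 0xb1
[9] xor(0x2a,0xcf) = 0xe5
[10] xor(0x43,0x15) = 0x56
[11] xor(0x21,0x17) = 0x36
[12] xor(0xde,0x0a) = 0xd4
[13] xor(0x19,0xdc) = 0xc5
[14] xor(0x79,0xaf) = 0xd6
[15] tail/zero = 0x00

vd[14] = 214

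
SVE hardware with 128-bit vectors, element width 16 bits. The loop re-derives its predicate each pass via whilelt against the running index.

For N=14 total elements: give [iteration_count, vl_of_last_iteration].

lane count: 128 div 16 = 8
N=14: ⌈14/8⌉ = 2 iters; last vl = 14 − 1×8 = 6

[iterations, last_vl] = [2, 6]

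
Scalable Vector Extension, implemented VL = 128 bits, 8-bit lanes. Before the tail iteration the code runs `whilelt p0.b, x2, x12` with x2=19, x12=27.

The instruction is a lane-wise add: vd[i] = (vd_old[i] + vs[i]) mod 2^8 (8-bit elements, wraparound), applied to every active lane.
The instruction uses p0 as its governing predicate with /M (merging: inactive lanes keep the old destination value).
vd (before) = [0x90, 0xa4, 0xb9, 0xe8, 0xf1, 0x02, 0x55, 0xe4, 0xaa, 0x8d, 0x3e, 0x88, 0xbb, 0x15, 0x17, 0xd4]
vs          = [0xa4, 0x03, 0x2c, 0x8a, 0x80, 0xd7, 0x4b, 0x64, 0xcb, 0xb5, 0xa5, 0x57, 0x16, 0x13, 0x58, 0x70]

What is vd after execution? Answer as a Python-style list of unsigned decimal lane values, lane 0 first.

lane count: 128 div 8 = 16
whilelt: lane j active iff 19+j < 27 → j < 8 → 8 active
[0] add(0x90,0xa4) = 0x34
[1] add(0xa4,0x03) = 0xa7
[2] add(0xb9,0x2c) = 0xe5
[3] add(0xe8,0x8a) = 0x72
[4] add(0xf1,0x80) = 0x71
[5] add(0x02,0xd7) = 0xd9
[6] add(0x55,0x4b) = 0xa0
[7] add(0xe4,0x64) = 0x48
[8] tail/keep = 0xaa
[9] tail/keep = 0x8d
[10] tail/keep = 0x3e
[11] tail/keep = 0x88
[12] tail/keep = 0xbb
[13] tail/keep = 0x15
[14] tail/keep = 0x17
[15] tail/keep = 0xd4

vd = [52, 167, 229, 114, 113, 217, 160, 72, 170, 141, 62, 136, 187, 21, 23, 212]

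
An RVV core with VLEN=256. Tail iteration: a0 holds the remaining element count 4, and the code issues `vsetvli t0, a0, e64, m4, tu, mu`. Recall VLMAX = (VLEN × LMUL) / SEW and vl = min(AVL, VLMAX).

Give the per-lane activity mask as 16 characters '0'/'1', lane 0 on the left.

predicate = 1111000000000000

lanes per group: 256·4/64 = 16
vl ← min(4, 16) = 4
bits (lane 0 leftmost): 1111000000000000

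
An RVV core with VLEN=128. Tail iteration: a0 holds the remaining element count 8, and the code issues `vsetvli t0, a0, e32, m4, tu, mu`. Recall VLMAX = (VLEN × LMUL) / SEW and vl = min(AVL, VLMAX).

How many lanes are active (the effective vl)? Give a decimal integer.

vl = 8

lanes per group: 128·4/32 = 16
vl = min(AVL, VLMAX) = min(8, 16) = 8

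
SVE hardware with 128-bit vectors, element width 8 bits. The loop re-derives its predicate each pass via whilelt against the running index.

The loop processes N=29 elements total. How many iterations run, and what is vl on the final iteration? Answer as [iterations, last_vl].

[iterations, last_vl] = [2, 13]

register lanes = 128/8 = 16
29 elements at 16/iter → 2 passes, remainder 13 on the last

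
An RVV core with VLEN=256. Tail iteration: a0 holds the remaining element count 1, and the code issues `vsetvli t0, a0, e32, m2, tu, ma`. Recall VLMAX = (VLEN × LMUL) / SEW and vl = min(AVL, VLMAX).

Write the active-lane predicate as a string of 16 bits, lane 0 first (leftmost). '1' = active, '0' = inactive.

predicate = 1000000000000000

VLMAX = VLEN×LMUL/SEW = 256×2/32 = 16
AVL=1 ≤ VLMAX=16, so vl = 1
bits (lane 0 leftmost): 1000000000000000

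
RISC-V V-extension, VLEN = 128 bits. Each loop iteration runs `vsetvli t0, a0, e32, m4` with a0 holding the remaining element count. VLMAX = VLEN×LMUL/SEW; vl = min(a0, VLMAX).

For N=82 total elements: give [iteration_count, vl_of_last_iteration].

lanes per group: 128·4/32 = 16
82 elements at 16/iter → 6 passes, remainder 2 on the last

[iterations, last_vl] = [6, 2]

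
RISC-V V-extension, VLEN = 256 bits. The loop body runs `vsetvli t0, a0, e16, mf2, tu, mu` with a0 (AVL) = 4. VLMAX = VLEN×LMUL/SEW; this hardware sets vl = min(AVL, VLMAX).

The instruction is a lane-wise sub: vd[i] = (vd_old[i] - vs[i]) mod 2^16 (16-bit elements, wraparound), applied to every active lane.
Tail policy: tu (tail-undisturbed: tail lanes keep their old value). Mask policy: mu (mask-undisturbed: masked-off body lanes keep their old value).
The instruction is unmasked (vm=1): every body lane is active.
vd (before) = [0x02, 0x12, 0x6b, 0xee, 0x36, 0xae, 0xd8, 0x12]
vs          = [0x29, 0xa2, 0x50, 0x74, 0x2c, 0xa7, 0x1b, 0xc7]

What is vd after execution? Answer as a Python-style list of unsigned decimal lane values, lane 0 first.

vd = [65497, 65392, 27, 122, 54, 174, 216, 18]

VLMAX = VLEN×LMUL/SEW = 256×1/2/16 = 8
AVL=4 ≤ VLMAX=8, so vl = 4
[0] sub(0x02,0x29) = 0xffd9
[1] sub(0x12,0xa2) = 0xff70
[2] sub(0x6b,0x50) = 0x1b
[3] sub(0xee,0x74) = 0x7a
[4] tail/keep = 0x36
[5] tail/keep = 0xae
[6] tail/keep = 0xd8
[7] tail/keep = 0x12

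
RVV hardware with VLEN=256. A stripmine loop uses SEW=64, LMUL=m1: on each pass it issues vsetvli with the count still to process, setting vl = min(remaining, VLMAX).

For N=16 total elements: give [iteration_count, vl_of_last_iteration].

[iterations, last_vl] = [4, 4]

lanes per group: 256·1/64 = 4
iterations = ceil(16/4) = 4; final-pass vl = 4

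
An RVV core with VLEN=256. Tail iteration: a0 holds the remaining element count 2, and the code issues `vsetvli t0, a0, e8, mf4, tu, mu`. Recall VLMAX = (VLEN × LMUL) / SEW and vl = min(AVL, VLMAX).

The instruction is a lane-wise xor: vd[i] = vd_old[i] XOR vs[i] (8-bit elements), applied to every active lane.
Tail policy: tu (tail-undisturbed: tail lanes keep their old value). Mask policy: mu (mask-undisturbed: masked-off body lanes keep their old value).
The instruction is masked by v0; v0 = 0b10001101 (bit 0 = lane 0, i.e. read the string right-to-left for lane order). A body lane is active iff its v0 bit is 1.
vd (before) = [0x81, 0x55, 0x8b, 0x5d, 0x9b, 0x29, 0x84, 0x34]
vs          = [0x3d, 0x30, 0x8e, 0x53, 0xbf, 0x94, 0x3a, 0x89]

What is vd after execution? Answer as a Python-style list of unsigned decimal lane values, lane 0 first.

VLMAX = VLEN×LMUL/SEW = 256×1/4/8 = 8
AVL=2 ≤ VLMAX=8, so vl = 2
[0] xor(0x81,0x3d) = 0xbc
[1] mask-off/keep = 0x55
[2] tail/keep = 0x8b
[3] tail/keep = 0x5d
[4] tail/keep = 0x9b
[5] tail/keep = 0x29
[6] tail/keep = 0x84
[7] tail/keep = 0x34

vd = [188, 85, 139, 93, 155, 41, 132, 52]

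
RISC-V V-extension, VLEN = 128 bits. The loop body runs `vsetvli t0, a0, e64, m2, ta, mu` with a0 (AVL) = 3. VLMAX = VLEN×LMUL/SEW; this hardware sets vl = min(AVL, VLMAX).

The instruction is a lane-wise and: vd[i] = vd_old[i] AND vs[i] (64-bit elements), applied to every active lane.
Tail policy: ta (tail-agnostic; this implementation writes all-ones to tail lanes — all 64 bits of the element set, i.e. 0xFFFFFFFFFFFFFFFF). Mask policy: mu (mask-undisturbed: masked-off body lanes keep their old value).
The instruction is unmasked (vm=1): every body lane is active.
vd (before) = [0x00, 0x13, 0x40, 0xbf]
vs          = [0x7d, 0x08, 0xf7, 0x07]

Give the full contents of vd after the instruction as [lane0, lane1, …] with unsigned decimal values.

vd = [0, 0, 64, 18446744073709551615]

lanes per group: 128·2/64 = 4
vl = min(AVL, VLMAX) = min(3, 4) = 3
  i=0: and(0x00,0x7d) → 0
  i=1: and(0x13,0x08) → 0
  i=2: and(0x40,0xf7) → 64
  i=3: tail/ones → 18446744073709551615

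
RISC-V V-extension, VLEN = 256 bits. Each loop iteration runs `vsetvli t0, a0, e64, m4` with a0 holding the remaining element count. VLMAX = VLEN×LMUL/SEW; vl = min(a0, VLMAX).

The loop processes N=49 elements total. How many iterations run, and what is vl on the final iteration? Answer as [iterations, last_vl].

[iterations, last_vl] = [4, 1]

VLMAX = VLEN×LMUL/SEW = 256×4/64 = 16
N=49: ⌈49/16⌉ = 4 iters; last vl = 49 − 3×16 = 1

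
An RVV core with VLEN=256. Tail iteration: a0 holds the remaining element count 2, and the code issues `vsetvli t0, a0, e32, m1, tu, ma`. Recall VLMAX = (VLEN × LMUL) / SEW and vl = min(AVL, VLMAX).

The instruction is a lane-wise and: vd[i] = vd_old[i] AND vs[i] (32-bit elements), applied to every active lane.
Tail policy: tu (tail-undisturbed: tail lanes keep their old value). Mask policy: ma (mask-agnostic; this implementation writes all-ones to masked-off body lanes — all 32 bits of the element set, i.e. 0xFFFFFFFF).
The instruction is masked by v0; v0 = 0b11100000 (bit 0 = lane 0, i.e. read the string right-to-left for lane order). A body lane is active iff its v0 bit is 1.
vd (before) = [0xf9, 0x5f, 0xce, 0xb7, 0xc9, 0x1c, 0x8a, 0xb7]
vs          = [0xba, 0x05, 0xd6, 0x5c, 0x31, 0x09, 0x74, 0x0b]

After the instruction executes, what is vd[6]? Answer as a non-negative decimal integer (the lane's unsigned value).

lanes per group: 256·1/32 = 8
AVL=2 ≤ VLMAX=8, so vl = 2
lane  0: mask-off/ones ⇒ 0xffffffff
lane  1: mask-off/ones ⇒ 0xffffffff
lane  2: tail/keep ⇒ 0xce
lane  3: tail/keep ⇒ 0xb7
lane  4: tail/keep ⇒ 0xc9
lane  5: tail/keep ⇒ 0x1c
lane  6: tail/keep ⇒ 0x8a
lane  7: tail/keep ⇒ 0xb7

vd[6] = 138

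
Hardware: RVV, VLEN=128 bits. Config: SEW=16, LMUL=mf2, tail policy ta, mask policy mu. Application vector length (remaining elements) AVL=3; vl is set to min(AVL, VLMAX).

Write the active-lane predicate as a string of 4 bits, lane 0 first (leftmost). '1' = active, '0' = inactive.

predicate = 1110

VLMAX = VLEN×LMUL/SEW = 128×1/2/16 = 4
AVL=3 ≤ VLMAX=4, so vl = 3
bits (lane 0 leftmost): 1110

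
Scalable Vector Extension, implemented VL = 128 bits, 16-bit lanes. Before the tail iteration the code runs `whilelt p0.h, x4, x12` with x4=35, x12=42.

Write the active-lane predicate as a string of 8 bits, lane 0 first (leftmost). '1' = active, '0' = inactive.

register lanes = 128/16 = 8
active while 35+j < 42, i.e. j ∈ [0,7) capped at 8 ⇒ 7
bits (lane 0 leftmost): 11111110

predicate = 11111110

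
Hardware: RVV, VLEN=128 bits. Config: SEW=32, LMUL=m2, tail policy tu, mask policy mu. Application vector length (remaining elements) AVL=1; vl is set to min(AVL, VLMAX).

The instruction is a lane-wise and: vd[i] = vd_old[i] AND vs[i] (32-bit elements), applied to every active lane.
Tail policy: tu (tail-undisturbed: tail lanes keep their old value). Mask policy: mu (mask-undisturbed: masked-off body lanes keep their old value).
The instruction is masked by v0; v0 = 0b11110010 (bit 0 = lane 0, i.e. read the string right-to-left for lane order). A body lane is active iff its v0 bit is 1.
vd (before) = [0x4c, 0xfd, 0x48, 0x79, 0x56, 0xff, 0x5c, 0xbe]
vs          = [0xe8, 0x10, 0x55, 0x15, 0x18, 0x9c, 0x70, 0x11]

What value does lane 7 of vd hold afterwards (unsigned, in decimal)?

vd[7] = 190

VLMAX = VLEN×LMUL/SEW = 128×2/32 = 8
vl = min(AVL, VLMAX) = min(1, 8) = 1
[0] mask-off/keep = 0x4c
[1] tail/keep = 0xfd
[2] tail/keep = 0x48
[3] tail/keep = 0x79
[4] tail/keep = 0x56
[5] tail/keep = 0xff
[6] tail/keep = 0x5c
[7] tail/keep = 0xbe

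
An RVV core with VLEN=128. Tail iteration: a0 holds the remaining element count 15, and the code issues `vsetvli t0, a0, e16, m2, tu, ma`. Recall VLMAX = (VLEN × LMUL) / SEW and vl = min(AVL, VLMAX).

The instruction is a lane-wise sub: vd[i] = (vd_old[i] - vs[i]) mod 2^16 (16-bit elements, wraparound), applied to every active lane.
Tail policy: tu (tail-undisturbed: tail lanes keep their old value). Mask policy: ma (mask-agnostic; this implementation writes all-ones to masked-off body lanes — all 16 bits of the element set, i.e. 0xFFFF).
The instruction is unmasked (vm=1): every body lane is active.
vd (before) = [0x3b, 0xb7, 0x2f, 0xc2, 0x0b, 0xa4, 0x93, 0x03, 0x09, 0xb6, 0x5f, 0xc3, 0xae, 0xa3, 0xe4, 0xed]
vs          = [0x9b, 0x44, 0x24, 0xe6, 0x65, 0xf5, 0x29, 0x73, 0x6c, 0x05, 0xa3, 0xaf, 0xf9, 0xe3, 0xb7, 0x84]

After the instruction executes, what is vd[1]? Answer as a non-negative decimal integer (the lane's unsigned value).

VLMAX = (128 × 2) / 16 = 16 lanes
AVL=15 ≤ VLMAX=16, so vl = 15
vd[0] sub(0x3b,0x9b) -> 0xffa0
vd[1] sub(0xb7,0x44) -> 0x73
vd[2] sub(0x2f,0x24) -> 0x0b
vd[3] sub(0xc2,0xe6) -> 0xffdc
vd[4] sub(0x0b,0x65) -> 0xffa6
vd[5] sub(0xa4,0xf5) -> 0xffaf
vd[6] sub(0x93,0x29) -> 0x6a
vd[7] sub(0x03,0x73) -> 0xff90
vd[8] sub(0x09,0x6c) -> 0xff9d
vd[9] sub(0xb6,0x05) -> 0xb1
vd[10] sub(0x5f,0xa3) -> 0xffbc
vd[11] sub(0xc3,0xaf) -> 0x14
vd[12] sub(0xae,0xf9) -> 0xffb5
vd[13] sub(0xa3,0xe3) -> 0xffc0
vd[14] sub(0xe4,0xb7) -> 0x2d
vd[15] tail/keep -> 0xed

vd[1] = 115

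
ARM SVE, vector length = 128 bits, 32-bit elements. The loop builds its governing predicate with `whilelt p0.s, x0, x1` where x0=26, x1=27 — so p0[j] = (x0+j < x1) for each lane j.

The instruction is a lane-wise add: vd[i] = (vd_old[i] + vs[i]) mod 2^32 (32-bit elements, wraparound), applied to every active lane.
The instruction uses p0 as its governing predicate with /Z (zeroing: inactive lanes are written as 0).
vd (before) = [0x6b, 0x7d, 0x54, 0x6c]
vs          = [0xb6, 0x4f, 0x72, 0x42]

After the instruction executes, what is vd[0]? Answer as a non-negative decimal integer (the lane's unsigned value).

vd[0] = 289

128-bit reg / 32-bit elem → 4 lanes
p0[j] = (26+j < 27); true for j=0..0 → 1 lanes set
[0] add(0x6b,0xb6) = 0x121
[1] tail/zero = 0x00
[2] tail/zero = 0x00
[3] tail/zero = 0x00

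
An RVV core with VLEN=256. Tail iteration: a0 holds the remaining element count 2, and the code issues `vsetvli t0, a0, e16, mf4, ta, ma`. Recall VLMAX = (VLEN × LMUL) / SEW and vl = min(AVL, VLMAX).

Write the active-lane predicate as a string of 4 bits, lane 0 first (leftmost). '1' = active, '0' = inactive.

predicate = 1100

VLMAX = VLEN×LMUL/SEW = 256×1/4/16 = 4
vl ← min(2, 4) = 2
bits (lane 0 leftmost): 1100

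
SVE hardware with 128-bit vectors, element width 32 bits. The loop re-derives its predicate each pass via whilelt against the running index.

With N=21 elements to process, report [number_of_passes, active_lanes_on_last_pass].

128-bit reg / 32-bit elem → 4 lanes
N=21: ⌈21/4⌉ = 6 iters; last vl = 21 − 5×4 = 1

[iterations, last_vl] = [6, 1]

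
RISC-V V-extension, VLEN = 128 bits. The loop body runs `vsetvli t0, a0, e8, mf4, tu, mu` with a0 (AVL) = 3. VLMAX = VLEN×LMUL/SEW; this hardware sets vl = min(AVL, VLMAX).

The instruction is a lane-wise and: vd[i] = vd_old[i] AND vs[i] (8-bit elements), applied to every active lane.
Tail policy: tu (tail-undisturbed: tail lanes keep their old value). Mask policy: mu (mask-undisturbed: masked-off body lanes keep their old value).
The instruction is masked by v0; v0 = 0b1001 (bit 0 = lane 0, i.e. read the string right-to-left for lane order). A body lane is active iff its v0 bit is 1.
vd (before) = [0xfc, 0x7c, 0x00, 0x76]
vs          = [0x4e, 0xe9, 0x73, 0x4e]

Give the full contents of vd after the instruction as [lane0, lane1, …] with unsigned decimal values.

vd = [76, 124, 0, 118]

lanes per group: 128·1/4/8 = 4
vl ← min(3, 4) = 3
lane  0: and(0xfc,0x4e) ⇒ 0x4c
lane  1: mask-off/keep ⇒ 0x7c
lane  2: mask-off/keep ⇒ 0x00
lane  3: tail/keep ⇒ 0x76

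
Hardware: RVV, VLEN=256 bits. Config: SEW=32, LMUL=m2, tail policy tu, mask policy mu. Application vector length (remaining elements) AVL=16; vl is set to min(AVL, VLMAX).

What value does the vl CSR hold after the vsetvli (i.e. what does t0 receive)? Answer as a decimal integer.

lanes per group: 256·2/32 = 16
AVL=16 ≤ VLMAX=16, so vl = 16

vl = 16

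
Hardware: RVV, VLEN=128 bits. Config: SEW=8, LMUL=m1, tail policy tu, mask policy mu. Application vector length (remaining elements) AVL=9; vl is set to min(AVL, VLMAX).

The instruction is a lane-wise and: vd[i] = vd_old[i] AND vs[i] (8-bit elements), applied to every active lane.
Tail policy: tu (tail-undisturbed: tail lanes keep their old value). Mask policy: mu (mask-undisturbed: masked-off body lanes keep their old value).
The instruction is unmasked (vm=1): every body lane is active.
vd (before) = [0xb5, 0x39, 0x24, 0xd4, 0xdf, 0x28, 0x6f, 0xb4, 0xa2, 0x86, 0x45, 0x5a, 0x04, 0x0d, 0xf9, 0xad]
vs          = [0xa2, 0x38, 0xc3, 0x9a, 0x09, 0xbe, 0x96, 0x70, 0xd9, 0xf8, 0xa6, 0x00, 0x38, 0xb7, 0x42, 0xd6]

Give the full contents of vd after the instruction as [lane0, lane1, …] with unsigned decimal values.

vd = [160, 56, 0, 144, 9, 40, 6, 48, 128, 134, 69, 90, 4, 13, 249, 173]

VLMAX = (128 × 1) / 8 = 16 lanes
AVL=9 ≤ VLMAX=16, so vl = 9
vd[0] and(0xb5,0xa2) -> 0xa0
vd[1] and(0x39,0x38) -> 0x38
vd[2] and(0x24,0xc3) -> 0x00
vd[3] and(0xd4,0x9a) -> 0x90
vd[4] and(0xdf,0x09) -> 0x09
vd[5] and(0x28,0xbe) -> 0x28
vd[6] and(0x6f,0x96) -> 0x06
vd[7] and(0xb4,0x70) -> 0x30
vd[8] and(0xa2,0xd9) -> 0x80
vd[9] tail/keep -> 0x86
vd[10] tail/keep -> 0x45
vd[11] tail/keep -> 0x5a
vd[12] tail/keep -> 0x04
vd[13] tail/keep -> 0x0d
vd[14] tail/keep -> 0xf9
vd[15] tail/keep -> 0xad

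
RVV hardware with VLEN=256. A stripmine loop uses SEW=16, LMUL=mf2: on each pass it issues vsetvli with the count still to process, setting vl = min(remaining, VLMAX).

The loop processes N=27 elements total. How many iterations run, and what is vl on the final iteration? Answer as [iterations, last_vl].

[iterations, last_vl] = [4, 3]

lanes per group: 256·1/2/16 = 8
27 elements at 8/iter → 4 passes, remainder 3 on the last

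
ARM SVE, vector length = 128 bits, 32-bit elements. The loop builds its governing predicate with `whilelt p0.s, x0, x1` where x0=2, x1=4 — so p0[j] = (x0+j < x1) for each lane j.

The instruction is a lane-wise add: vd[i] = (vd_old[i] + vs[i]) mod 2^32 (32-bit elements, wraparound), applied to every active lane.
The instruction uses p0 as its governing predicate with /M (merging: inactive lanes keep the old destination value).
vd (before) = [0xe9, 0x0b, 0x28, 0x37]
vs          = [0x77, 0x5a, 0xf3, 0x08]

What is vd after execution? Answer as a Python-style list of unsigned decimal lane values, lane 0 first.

128-bit reg / 32-bit elem → 4 lanes
active while 2+j < 4, i.e. j ∈ [0,2) capped at 4 ⇒ 2
  i=0: add(0xe9,0x77) → 352
  i=1: add(0x0b,0x5a) → 101
  i=2: tail/keep → 40
  i=3: tail/keep → 55

vd = [352, 101, 40, 55]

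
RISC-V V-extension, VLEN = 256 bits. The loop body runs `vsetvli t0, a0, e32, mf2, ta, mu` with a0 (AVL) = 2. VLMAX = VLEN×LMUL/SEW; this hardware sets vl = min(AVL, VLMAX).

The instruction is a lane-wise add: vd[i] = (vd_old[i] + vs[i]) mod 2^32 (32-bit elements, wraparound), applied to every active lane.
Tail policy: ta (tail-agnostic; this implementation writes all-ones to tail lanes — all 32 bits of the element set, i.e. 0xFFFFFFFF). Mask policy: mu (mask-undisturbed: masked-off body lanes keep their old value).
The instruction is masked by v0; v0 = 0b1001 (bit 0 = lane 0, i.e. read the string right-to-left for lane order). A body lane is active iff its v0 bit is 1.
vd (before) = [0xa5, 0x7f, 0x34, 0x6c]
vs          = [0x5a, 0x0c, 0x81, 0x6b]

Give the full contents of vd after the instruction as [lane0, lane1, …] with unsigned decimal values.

lanes per group: 256·1/2/32 = 4
vl ← min(2, 4) = 2
lane  0: add(0xa5,0x5a) ⇒ 0xff
lane  1: mask-off/keep ⇒ 0x7f
lane  2: tail/ones ⇒ 0xffffffff
lane  3: tail/ones ⇒ 0xffffffff

vd = [255, 127, 4294967295, 4294967295]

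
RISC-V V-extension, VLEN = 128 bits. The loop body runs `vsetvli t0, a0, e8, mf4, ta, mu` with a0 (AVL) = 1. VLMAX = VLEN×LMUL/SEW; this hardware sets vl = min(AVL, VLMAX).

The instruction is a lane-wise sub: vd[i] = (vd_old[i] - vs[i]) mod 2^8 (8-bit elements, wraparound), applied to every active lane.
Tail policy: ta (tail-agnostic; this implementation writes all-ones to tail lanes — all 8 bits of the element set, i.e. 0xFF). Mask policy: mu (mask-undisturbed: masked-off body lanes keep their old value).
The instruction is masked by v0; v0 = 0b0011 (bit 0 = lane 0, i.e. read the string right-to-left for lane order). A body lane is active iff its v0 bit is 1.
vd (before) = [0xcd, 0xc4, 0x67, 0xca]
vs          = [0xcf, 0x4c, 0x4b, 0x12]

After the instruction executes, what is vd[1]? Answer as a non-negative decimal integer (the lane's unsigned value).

vd[1] = 255

VLMAX = (128 × 1/4) / 8 = 4 lanes
vl ← min(1, 4) = 1
[0] sub(0xcd,0xcf) = 0xfe
[1] tail/ones = 0xff
[2] tail/ones = 0xff
[3] tail/ones = 0xff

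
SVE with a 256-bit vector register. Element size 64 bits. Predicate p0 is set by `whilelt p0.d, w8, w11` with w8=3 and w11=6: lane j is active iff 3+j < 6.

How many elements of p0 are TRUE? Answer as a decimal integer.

lane count: 256 div 64 = 4
p0[j] = (3+j < 6); true for j=0..2 → 3 lanes set

vl = 3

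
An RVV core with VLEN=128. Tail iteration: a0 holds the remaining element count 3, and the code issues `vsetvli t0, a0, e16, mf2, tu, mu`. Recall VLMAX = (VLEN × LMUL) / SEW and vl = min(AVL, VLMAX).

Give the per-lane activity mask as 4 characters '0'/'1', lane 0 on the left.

predicate = 1110

VLMAX = (128 × 1/2) / 16 = 4 lanes
AVL=3 ≤ VLMAX=4, so vl = 3
bits (lane 0 leftmost): 1110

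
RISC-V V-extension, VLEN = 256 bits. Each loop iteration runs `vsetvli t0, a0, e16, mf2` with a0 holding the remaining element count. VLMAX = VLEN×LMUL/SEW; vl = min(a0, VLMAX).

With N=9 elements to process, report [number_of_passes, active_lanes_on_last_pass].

VLMAX = (256 × 1/2) / 16 = 8 lanes
9 elements at 8/iter → 2 passes, remainder 1 on the last

[iterations, last_vl] = [2, 1]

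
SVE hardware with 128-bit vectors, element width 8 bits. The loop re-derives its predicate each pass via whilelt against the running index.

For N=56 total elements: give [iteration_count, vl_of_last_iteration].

[iterations, last_vl] = [4, 8]

register lanes = 128/8 = 16
N=56: ⌈56/16⌉ = 4 iters; last vl = 56 − 3×16 = 8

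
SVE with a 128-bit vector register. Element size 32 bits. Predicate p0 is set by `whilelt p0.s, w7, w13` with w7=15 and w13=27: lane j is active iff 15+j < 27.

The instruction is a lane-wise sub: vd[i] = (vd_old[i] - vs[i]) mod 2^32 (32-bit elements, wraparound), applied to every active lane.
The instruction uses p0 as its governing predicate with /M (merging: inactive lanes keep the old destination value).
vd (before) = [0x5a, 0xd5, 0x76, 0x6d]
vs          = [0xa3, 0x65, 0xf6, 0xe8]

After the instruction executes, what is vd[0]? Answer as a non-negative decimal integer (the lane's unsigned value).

lane count: 128 div 32 = 4
active while 15+j < 27, i.e. j ∈ [0,12) capped at 4 ⇒ 4
vd[0] sub(0x5a,0xa3) -> 0xffffffb7
vd[1] sub(0xd5,0x65) -> 0x70
vd[2] sub(0x76,0xf6) -> 0xffffff80
vd[3] sub(0x6d,0xe8) -> 0xffffff85

vd[0] = 4294967223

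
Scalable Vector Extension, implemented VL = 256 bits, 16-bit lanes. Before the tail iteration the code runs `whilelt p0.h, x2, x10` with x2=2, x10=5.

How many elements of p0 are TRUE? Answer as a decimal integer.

lane count: 256 div 16 = 16
p0[j] = (2+j < 5); true for j=0..2 → 3 lanes set

vl = 3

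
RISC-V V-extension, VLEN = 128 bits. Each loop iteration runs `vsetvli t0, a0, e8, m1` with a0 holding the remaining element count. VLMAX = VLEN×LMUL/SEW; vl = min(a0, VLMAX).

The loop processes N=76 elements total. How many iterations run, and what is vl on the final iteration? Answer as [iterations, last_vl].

[iterations, last_vl] = [5, 12]

VLMAX = (128 × 1) / 8 = 16 lanes
N=76: ⌈76/16⌉ = 5 iters; last vl = 76 − 4×16 = 12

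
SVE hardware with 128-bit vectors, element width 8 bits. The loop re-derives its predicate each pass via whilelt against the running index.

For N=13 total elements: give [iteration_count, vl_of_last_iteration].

[iterations, last_vl] = [1, 13]

lane count: 128 div 8 = 16
13 elements at 16/iter → 1 passes, remainder 13 on the last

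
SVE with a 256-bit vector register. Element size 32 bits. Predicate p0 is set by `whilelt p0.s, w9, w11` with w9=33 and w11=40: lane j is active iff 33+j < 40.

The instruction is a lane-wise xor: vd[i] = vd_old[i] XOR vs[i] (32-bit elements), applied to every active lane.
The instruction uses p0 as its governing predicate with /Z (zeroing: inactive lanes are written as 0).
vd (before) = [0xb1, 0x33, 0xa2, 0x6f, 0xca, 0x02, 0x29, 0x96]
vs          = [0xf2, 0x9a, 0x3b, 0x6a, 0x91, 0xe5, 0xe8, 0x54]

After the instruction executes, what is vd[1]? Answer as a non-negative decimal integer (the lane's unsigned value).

register lanes = 256/32 = 8
p0[j] = (33+j < 40); true for j=0..6 → 7 lanes set
vd[0] xor(0xb1,0xf2) -> 0x43
vd[1] xor(0x33,0x9a) -> 0xa9
vd[2] xor(0xa2,0x3b) -> 0x99
vd[3] xor(0x6f,0x6a) -> 0x05
vd[4] xor(0xca,0x91) -> 0x5b
vd[5] xor(0x02,0xe5) -> 0xe7
vd[6] xor(0x29,0xe8) -> 0xc1
vd[7] tail/zero -> 0x00

vd[1] = 169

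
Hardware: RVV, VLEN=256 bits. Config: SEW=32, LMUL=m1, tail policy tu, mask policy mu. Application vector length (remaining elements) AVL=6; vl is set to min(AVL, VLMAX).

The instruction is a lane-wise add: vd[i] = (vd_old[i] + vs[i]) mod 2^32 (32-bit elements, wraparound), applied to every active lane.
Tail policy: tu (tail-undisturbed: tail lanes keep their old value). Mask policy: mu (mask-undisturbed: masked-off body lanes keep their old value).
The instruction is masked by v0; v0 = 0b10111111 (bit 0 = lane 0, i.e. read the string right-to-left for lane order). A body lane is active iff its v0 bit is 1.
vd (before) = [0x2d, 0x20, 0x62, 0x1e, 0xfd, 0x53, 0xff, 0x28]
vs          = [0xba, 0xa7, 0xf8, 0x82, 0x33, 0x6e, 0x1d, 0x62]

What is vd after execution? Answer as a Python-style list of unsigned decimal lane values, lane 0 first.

vd = [231, 199, 346, 160, 304, 193, 255, 40]

VLMAX = (256 × 1) / 32 = 8 lanes
vl ← min(6, 8) = 6
  i=0: add(0x2d,0xba) → 231
  i=1: add(0x20,0xa7) → 199
  i=2: add(0x62,0xf8) → 346
  i=3: add(0x1e,0x82) → 160
  i=4: add(0xfd,0x33) → 304
  i=5: add(0x53,0x6e) → 193
  i=6: tail/keep → 255
  i=7: tail/keep → 40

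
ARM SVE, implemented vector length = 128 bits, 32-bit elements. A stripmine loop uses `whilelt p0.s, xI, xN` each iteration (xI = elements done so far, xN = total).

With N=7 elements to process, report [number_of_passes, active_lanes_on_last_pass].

[iterations, last_vl] = [2, 3]

lane count: 128 div 32 = 4
N=7: ⌈7/4⌉ = 2 iters; last vl = 7 − 1×4 = 3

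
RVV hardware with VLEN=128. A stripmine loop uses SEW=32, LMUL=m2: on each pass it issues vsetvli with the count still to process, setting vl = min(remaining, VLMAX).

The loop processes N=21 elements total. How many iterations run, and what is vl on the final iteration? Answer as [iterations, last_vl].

VLMAX = VLEN×LMUL/SEW = 128×2/32 = 8
21 elements at 8/iter → 3 passes, remainder 5 on the last

[iterations, last_vl] = [3, 5]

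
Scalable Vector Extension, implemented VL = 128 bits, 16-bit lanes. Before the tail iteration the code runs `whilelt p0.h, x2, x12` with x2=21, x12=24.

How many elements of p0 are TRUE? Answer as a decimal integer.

vl = 3

128-bit reg / 16-bit elem → 8 lanes
p0[j] = (21+j < 24); true for j=0..2 → 3 lanes set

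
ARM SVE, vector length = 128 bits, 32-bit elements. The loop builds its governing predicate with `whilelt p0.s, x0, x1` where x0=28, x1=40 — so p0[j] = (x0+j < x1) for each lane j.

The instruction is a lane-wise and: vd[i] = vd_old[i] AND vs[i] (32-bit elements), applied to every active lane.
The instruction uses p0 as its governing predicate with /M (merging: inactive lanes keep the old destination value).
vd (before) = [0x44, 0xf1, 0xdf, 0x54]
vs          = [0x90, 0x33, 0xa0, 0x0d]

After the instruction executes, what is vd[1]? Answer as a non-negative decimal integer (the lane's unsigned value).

128-bit reg / 32-bit elem → 4 lanes
p0[j] = (28+j < 40); true for j=0..3 → 4 lanes set
lane  0: and(0x44,0x90) ⇒ 0x00
lane  1: and(0xf1,0x33) ⇒ 0x31
lane  2: and(0xdf,0xa0) ⇒ 0x80
lane  3: and(0x54,0x0d) ⇒ 0x04

vd[1] = 49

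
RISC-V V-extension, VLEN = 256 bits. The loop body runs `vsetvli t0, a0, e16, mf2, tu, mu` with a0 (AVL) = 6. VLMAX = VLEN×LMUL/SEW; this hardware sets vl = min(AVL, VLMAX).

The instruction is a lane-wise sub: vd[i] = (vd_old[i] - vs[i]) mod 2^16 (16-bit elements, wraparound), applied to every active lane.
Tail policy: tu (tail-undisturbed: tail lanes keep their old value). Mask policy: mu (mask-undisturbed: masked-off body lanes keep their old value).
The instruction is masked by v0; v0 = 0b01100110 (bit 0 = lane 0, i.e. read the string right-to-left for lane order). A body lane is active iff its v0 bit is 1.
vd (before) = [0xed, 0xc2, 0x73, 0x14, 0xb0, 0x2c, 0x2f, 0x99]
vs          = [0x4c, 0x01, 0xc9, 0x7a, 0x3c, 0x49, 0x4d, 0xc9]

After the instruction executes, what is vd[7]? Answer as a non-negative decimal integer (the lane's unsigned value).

VLMAX = VLEN×LMUL/SEW = 256×1/2/16 = 8
AVL=6 ≤ VLMAX=8, so vl = 6
[0] mask-off/keep = 0xed
[1] sub(0xc2,0x01) = 0xc1
[2] sub(0x73,0xc9) = 0xffaa
[3] mask-off/keep = 0x14
[4] mask-off/keep = 0xb0
[5] sub(0x2c,0x49) = 0xffe3
[6] tail/keep = 0x2f
[7] tail/keep = 0x99

vd[7] = 153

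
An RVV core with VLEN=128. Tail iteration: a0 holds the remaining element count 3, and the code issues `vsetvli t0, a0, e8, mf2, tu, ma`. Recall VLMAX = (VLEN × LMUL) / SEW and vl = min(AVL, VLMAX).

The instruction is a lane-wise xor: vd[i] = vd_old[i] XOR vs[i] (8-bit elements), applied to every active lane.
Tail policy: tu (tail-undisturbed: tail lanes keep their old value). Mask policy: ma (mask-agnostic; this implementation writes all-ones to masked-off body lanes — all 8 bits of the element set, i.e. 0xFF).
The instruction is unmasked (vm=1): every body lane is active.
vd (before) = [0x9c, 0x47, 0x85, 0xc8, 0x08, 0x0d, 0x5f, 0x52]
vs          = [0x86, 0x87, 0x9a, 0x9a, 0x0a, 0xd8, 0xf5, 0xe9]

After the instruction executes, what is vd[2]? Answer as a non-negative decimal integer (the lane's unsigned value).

lanes per group: 128·1/2/8 = 8
vl = min(AVL, VLMAX) = min(3, 8) = 3
vd[0] xor(0x9c,0x86) -> 0x1a
vd[1] xor(0x47,0x87) -> 0xc0
vd[2] xor(0x85,0x9a) -> 0x1f
vd[3] tail/keep -> 0xc8
vd[4] tail/keep -> 0x08
vd[5] tail/keep -> 0x0d
vd[6] tail/keep -> 0x5f
vd[7] tail/keep -> 0x52

vd[2] = 31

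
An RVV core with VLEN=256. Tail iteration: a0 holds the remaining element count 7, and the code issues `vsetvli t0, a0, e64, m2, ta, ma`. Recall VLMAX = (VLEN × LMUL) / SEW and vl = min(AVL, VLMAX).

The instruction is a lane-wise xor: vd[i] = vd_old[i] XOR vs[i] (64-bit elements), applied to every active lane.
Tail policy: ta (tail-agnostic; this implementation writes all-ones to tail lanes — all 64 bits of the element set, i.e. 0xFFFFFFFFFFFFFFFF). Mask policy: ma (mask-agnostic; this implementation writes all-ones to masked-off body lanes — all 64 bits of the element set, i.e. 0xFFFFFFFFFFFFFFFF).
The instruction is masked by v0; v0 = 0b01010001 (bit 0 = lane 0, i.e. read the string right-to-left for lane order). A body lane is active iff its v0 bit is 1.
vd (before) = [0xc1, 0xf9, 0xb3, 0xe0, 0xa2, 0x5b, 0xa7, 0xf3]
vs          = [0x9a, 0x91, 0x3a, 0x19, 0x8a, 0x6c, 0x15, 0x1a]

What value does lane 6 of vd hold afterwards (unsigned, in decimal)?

vd[6] = 178

lanes per group: 256·2/64 = 8
vl = min(AVL, VLMAX) = min(7, 8) = 7
  i=0: xor(0xc1,0x9a) → 91
  i=1: mask-off/ones → 18446744073709551615
  i=2: mask-off/ones → 18446744073709551615
  i=3: mask-off/ones → 18446744073709551615
  i=4: xor(0xa2,0x8a) → 40
  i=5: mask-off/ones → 18446744073709551615
  i=6: xor(0xa7,0x15) → 178
  i=7: tail/ones → 18446744073709551615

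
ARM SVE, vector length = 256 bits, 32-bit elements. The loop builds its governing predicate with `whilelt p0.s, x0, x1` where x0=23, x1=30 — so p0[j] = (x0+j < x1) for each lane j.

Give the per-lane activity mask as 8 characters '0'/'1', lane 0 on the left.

register lanes = 256/32 = 8
p0[j] = (23+j < 30); true for j=0..6 → 7 lanes set
bits (lane 0 leftmost): 11111110

predicate = 11111110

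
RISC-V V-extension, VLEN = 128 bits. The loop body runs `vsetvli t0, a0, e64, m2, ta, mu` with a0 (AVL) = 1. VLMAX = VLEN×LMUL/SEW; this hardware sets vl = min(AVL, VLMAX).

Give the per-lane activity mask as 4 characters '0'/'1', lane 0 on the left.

VLMAX = VLEN×LMUL/SEW = 128×2/64 = 4
AVL=1 ≤ VLMAX=4, so vl = 1
bits (lane 0 leftmost): 1000

predicate = 1000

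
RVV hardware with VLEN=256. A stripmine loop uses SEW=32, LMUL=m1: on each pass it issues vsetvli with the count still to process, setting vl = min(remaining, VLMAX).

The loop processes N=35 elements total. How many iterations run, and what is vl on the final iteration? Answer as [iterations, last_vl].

[iterations, last_vl] = [5, 3]

lanes per group: 256·1/32 = 8
iterations = ceil(35/8) = 5; final-pass vl = 3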